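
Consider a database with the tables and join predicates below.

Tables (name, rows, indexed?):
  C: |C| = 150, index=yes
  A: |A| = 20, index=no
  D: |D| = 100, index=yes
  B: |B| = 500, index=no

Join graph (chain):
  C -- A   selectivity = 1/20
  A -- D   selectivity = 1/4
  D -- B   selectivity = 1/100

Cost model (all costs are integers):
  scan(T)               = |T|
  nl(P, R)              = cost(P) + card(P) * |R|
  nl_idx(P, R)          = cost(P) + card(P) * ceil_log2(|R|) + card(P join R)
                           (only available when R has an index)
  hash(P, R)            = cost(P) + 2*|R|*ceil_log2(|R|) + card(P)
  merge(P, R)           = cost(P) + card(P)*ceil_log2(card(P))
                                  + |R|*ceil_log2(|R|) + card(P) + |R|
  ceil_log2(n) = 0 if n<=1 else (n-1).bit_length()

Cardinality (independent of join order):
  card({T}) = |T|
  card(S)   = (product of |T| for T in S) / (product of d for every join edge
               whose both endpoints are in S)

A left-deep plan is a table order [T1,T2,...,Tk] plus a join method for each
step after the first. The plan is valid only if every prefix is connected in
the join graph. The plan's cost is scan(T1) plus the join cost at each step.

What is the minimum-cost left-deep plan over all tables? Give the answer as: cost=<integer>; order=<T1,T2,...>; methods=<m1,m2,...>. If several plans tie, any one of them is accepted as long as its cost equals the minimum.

cost=8000; order=B,D,A,C; methods=hash,hash,hash

Selinger DP (subsets sized 1..n):
  {C}: scan cost=150, card=150
  {A}: scan cost=20, card=20
  {D}: scan cost=100, card=100
  {B}: scan cost=500, card=500
  {AC}: card=150; try (C,nl_idx)→330, (A,hash)→500, (C,merge)→1490, (A,merge)→1620, (C,hash)→2440, (C,nl)→3020 …(+1); best=330 via (C,nl_idx)
  {AD}: card=500; try (A,hash)→400, (D,nl_idx)→660, (D,merge)→940, (A,merge)→1020, (D,hash)→1440, (D,nl)→2020 …(+1); best=400 via (A,hash)
  {BD}: card=500; try (D,hash)→2400, (D,nl_idx)→4500, (B,merge)→5900, (D,merge)→6300, (B,hash)→9200, (B,nl)→50100 …(+1); best=2400 via (D,hash)
  {ACD}: card=3750; try (D,hash)→1880, (D,merge)→2480, (C,hash)→3300, (D,nl_idx)→5130, (C,merge)→6750, (C,nl_idx)→8150 …(+2); best=1880 via (D,hash)
  {ABD}: card=2500; try (A,hash)→3100, (A,merge)→7520, (B,hash)→9900, (B,merge)→10400, (A,nl)→12400, (B,nl)→250400; best=3100 via (A,hash)
  {ABCD}: card=18750; try (C,hash)→8000, (B,hash)→14630, (C,merge)→36950, (C,nl_idx)→41850, (B,merge)→55630, (C,nl)→378100 …(+1); best=8000 via (C,hash)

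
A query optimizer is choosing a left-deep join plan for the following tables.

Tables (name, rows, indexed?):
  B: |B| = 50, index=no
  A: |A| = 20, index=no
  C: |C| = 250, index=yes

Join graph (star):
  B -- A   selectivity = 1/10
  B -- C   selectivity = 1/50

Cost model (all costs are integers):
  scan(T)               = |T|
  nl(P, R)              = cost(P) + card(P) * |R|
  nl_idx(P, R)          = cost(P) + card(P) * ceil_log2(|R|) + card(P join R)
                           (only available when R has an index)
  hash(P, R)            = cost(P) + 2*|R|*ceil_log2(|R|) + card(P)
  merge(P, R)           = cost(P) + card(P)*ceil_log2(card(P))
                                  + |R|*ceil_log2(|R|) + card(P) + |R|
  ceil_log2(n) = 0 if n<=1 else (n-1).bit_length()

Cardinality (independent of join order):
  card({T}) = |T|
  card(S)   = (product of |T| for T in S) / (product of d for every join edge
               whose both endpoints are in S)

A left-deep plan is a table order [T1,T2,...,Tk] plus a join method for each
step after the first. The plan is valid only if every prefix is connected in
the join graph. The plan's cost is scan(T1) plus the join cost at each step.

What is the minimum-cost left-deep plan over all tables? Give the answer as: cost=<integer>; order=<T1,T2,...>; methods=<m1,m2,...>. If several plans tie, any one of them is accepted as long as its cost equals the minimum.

cost=1150; order=B,C,A; methods=nl_idx,hash

Selinger DP (subsets sized 1..n):
  {B}: scan cost=50, card=50
  {A}: scan cost=20, card=20
  {C}: scan cost=250, card=250
  {AB}: card=100; try (A,hash)→300, (B,merge)→490, (A,merge)→520, (B,hash)→640, (B,nl)→1020, (A,nl)→1050; best=300 via (A,hash)
  {BC}: card=250; try (C,nl_idx)→700, (B,hash)→1100, (C,merge)→2650, (B,merge)→2850, (C,hash)→4100, (C,nl)→12550 …(+1); best=700 via (C,nl_idx)
  {ABC}: card=500; try (A,hash)→1150, (C,nl_idx)→1600, (A,merge)→3070, (C,merge)→3350, (C,hash)→4400, (A,nl)→5700 …(+1); best=1150 via (A,hash)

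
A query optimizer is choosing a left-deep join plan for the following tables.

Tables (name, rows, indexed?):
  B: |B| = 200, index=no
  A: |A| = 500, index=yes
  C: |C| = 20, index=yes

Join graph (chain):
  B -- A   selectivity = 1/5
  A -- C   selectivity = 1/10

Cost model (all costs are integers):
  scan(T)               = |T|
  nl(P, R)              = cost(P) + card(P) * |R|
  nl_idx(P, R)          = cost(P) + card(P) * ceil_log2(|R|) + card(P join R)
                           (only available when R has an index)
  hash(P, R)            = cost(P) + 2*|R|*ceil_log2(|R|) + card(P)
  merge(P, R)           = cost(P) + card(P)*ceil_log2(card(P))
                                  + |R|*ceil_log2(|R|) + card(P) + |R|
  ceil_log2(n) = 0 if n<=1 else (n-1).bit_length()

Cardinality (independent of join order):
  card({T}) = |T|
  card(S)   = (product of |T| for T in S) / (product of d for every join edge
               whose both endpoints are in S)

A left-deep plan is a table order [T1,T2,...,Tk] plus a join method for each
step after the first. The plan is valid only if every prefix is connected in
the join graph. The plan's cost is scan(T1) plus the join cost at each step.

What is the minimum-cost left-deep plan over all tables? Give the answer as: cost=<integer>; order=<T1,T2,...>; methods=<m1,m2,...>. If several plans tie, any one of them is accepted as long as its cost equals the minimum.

Selinger DP (subsets sized 1..n):
  {B}: scan cost=200, card=200
  {A}: scan cost=500, card=500
  {C}: scan cost=20, card=20
  {AB}: card=20000; try (B,hash)→4200, (A,merge)→7000, (B,merge)→7300, (A,hash)→9400, (A,nl_idx)→22000, (A,nl)→100200 …(+1); best=4200 via (B,hash)
  {AC}: card=1000; try (C,hash)→1200, (A,nl_idx)→1200, (C,nl_idx)→4000, (A,merge)→5140, (C,merge)→5620, (A,hash)→9040 …(+2); best=1200 via (C,hash)
  {ABC}: card=40000; try (B,hash)→5400, (B,merge)→14000, (C,hash)→24400, (C,nl_idx)→144200, (B,nl)→201200, (C,merge)→324320 …(+1); best=5400 via (B,hash)

cost=5400; order=A,C,B; methods=hash,hash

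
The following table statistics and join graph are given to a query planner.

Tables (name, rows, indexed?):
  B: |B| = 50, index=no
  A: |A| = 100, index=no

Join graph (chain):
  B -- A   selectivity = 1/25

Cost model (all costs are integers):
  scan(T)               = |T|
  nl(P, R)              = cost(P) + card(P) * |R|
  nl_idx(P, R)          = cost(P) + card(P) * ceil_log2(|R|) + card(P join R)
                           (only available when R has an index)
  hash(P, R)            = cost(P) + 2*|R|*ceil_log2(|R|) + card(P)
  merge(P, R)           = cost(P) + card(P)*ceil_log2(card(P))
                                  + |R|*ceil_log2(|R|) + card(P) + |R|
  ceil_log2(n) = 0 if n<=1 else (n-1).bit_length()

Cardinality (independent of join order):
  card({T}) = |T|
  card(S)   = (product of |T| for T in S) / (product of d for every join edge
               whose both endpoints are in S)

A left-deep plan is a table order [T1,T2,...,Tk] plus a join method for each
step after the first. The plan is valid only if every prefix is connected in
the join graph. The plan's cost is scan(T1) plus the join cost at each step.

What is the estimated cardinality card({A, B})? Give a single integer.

200

Tables in S: A(100), B(50)
Edges inside S: B-A(d=25)
numerator = 100 * 50 = 5000
denominator = 25 = 25
card(S) = 5000 / 25 = 200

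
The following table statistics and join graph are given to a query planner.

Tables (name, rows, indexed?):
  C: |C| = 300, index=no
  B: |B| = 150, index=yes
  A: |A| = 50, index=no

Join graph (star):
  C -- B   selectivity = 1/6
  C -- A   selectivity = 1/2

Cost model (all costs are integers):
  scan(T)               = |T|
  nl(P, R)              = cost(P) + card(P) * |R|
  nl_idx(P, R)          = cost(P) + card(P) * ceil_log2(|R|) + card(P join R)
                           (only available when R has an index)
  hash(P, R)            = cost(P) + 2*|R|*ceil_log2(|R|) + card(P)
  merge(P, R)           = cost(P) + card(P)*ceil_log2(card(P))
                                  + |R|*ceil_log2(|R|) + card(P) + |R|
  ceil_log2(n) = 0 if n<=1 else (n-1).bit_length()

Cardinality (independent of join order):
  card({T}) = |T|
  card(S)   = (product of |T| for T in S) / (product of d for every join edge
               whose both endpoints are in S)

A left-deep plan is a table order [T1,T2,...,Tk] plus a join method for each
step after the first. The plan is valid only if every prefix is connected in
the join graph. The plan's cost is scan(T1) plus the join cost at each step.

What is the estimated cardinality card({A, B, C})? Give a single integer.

187500

Tables in S: A(50), B(150), C(300)
Edges inside S: C-B(d=6), C-A(d=2)
numerator = 50 * 150 * 300 = 2250000
denominator = 6 * 2 = 12
card(S) = 2250000 / 12 = 187500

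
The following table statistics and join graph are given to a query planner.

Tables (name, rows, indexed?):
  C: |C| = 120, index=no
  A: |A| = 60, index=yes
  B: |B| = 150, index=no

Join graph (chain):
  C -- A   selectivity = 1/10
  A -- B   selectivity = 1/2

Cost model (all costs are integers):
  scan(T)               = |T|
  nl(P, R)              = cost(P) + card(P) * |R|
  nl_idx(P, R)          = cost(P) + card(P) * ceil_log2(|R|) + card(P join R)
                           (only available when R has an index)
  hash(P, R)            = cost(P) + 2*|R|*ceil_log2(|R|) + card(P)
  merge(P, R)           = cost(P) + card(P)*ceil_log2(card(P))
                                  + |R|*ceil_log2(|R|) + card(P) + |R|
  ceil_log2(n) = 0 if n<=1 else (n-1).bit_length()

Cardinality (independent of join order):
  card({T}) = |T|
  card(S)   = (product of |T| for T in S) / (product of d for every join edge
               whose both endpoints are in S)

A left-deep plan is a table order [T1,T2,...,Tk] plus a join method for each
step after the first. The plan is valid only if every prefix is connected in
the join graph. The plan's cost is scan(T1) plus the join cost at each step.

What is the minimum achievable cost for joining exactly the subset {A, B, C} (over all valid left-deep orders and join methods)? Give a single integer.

4080

Selinger DP over subsets of {A,B,C}:
  {C}: scan cost=120, card=120
  {A}: scan cost=60, card=60
  {B}: scan cost=150, card=150
  {AC}: card=720; try (A,hash)→960, (C,merge)→1440, (A,merge)→1500, (A,nl_idx)→1560, (C,hash)→1800, (C,nl)→7260 …(+1); best=960 via (A,hash)
  {AB}: card=4500; try (A,hash)→1020, (B,merge)→1830, (A,merge)→1920, (B,hash)→2520, (A,nl_idx)→5550, (B,nl)→9060 …(+1); best=1020 via (A,hash)
  {ABC}: card=54000; try (B,hash)→4080, (C,hash)→7200, (B,merge)→10230, (C,merge)→64980, (B,nl)→108960, (C,nl)→541020; best=4080 via (B,hash)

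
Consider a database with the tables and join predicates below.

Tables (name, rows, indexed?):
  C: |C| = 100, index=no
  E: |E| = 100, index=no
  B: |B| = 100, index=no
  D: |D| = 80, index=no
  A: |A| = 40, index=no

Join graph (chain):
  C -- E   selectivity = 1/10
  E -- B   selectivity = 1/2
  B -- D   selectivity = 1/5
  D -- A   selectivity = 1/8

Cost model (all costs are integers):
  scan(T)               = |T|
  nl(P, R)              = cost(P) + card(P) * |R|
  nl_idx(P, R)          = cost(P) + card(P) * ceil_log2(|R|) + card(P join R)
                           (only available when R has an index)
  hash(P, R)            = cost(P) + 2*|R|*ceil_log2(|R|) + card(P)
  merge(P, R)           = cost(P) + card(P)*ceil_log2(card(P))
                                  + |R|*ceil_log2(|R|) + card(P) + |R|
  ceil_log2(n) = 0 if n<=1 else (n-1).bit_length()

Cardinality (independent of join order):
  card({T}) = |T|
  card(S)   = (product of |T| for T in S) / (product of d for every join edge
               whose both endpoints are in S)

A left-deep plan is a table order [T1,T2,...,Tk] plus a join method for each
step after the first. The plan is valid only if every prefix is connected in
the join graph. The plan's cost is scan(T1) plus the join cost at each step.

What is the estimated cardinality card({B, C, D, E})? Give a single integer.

Tables in S: B(100), C(100), D(80), E(100)
Edges inside S: C-E(d=10), E-B(d=2), B-D(d=5)
numerator = 100 * 100 * 80 * 100 = 80000000
denominator = 10 * 2 * 5 = 100
card(S) = 80000000 / 100 = 800000

800000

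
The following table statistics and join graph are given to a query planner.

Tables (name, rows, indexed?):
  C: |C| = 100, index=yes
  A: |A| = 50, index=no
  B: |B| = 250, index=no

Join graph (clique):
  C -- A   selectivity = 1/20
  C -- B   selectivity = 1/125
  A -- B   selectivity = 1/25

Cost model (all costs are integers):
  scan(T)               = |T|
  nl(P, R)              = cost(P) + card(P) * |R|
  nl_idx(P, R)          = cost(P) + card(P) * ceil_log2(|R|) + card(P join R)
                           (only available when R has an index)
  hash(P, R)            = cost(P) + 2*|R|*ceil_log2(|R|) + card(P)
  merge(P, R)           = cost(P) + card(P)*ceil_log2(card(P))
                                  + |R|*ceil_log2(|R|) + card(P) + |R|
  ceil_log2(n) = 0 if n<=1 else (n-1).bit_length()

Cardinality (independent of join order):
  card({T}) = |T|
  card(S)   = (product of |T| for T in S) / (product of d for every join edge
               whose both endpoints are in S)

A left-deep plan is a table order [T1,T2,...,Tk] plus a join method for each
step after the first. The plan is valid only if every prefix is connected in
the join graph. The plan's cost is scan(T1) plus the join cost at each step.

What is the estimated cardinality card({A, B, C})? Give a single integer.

Tables in S: A(50), B(250), C(100)
Edges inside S: C-A(d=20), C-B(d=125), A-B(d=25)
numerator = 50 * 250 * 100 = 1250000
denominator = 20 * 125 * 25 = 62500
card(S) = 1250000 / 62500 = 20

20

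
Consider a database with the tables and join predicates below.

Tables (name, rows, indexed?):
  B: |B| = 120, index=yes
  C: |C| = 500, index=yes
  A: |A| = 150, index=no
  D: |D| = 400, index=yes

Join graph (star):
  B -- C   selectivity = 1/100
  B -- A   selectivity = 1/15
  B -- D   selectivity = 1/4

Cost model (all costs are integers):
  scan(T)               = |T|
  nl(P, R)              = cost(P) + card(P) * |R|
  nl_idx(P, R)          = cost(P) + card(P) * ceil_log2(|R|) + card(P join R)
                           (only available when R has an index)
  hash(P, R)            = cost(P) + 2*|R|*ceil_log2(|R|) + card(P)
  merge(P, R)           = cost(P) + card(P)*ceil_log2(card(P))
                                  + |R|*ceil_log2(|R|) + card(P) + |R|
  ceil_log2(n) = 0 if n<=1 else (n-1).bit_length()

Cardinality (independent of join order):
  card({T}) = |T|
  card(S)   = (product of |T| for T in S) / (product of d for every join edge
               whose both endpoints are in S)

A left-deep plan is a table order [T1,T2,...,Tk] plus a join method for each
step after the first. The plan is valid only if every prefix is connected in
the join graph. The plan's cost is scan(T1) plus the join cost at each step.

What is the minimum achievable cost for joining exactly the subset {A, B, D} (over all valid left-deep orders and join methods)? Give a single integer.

Selinger DP over subsets of {A,B,D}:
  {B}: scan cost=120, card=120
  {A}: scan cost=150, card=150
  {D}: scan cost=400, card=400
  {AB}: card=1200; try (B,hash)→1980, (B,nl_idx)→2400, (A,merge)→2430, (B,merge)→2460, (A,hash)→2640, (A,nl)→18120 …(+1); best=1980 via (B,hash)
  {BD}: card=12000; try (B,hash)→2480, (D,merge)→5080, (B,merge)→5360, (D,hash)→7440, (D,nl_idx)→13200, (B,nl_idx)→15200 …(+2); best=2480 via (B,hash)
  {ABD}: card=120000; try (D,hash)→10380, (A,hash)→16880, (D,merge)→20380, (D,nl_idx)→132780, (A,merge)→183830, (D,nl)→481980 …(+1); best=10380 via (D,hash)

10380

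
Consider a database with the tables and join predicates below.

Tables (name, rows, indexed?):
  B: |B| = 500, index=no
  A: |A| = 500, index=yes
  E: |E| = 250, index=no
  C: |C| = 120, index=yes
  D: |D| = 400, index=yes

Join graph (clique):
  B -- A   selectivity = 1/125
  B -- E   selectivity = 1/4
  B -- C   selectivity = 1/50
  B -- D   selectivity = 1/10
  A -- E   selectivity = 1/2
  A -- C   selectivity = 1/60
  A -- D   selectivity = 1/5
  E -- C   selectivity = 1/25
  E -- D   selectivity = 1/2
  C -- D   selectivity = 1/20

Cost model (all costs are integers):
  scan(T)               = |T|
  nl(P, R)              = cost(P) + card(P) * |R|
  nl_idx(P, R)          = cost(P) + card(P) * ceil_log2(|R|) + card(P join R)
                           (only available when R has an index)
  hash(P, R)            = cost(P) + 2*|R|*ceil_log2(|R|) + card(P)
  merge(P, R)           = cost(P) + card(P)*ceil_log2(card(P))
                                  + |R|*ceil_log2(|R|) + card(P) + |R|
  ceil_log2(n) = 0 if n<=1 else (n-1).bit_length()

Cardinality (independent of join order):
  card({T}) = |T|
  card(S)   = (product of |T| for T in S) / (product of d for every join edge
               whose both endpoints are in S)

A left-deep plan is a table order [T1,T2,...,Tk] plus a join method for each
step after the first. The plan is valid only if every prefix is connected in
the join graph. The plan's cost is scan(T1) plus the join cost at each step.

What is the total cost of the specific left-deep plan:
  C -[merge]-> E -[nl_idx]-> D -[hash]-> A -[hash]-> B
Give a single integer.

66130

step 1: scan C: cost=120, card=120
step 2: join E via merge
    card(P join E) = 120*250/(25) = 1200
    cost = 120 + 120*7 + 250*8 + 120 + 250 = 3330
step 3: join D via nl_idx
    card(P join D) = 1200*400/(2*20) = 12000
    cost = 3330 + 1200*9 + 12000 = 26130
step 4: join A via hash
    card(P join A) = 12000*500/(2*60*5) = 10000
    cost = 26130 + 2*500*9 + 12000 = 47130
step 5: join B via hash
    card(P join B) = 10000*500/(125*4*50*10) = 20
    cost = 47130 + 2*500*9 + 10000 = 66130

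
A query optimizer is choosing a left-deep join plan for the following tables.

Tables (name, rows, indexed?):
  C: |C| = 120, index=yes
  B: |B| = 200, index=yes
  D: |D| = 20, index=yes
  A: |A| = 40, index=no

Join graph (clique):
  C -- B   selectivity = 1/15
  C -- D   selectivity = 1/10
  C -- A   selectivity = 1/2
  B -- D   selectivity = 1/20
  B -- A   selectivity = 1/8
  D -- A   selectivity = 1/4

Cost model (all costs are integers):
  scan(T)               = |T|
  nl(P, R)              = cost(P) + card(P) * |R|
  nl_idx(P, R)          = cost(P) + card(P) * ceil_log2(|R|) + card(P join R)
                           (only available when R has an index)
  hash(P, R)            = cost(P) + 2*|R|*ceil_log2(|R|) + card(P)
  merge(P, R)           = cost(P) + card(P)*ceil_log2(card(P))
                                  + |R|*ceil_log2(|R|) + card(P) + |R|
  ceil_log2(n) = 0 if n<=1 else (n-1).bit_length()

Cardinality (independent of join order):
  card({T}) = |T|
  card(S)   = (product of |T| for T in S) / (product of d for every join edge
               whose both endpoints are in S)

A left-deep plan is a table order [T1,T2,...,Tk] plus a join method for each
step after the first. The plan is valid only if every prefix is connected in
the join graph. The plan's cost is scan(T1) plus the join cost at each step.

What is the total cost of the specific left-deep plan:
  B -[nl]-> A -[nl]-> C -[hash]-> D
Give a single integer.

132400

step 1: scan B: cost=200, card=200
step 2: join A via nl
    card(P join A) = 200*40/(8) = 1000
    cost = 200 + 200*40 = 8200
step 3: join C via nl
    card(P join C) = 1000*120/(15*2) = 4000
    cost = 8200 + 1000*120 = 128200
step 4: join D via hash
    card(P join D) = 4000*20/(10*20*4) = 100
    cost = 128200 + 2*20*5 + 4000 = 132400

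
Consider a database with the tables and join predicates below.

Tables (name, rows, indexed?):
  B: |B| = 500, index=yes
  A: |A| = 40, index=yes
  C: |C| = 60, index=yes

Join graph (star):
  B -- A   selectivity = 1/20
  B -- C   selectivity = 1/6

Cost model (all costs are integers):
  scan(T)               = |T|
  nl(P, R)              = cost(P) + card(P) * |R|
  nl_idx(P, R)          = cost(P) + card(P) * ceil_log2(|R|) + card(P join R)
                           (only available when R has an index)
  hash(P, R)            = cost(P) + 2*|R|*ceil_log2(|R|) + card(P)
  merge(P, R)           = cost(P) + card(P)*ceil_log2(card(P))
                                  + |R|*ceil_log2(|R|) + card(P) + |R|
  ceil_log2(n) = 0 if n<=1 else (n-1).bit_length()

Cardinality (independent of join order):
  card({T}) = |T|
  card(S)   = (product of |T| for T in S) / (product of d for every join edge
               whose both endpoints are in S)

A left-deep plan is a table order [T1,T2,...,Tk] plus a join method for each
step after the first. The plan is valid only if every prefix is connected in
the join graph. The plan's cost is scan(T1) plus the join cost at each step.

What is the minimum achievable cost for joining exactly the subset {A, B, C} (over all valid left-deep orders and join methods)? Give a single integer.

Selinger DP over subsets of {A,B,C}:
  {B}: scan cost=500, card=500
  {A}: scan cost=40, card=40
  {C}: scan cost=60, card=60
  {AB}: card=1000; try (B,nl_idx)→1400, (A,hash)→1480, (A,nl_idx)→4500, (B,merge)→5320, (A,merge)→5780, (B,hash)→9080 …(+2); best=1400 via (B,nl_idx)
  {BC}: card=5000; try (C,hash)→1720, (B,merge)→5480, (B,nl_idx)→5600, (C,merge)→5920, (C,nl_idx)→8500, (B,hash)→9120 …(+2); best=1720 via (C,hash)
  {ABC}: card=10000; try (C,hash)→3120, (A,hash)→7200, (C,merge)→12820, (C,nl_idx)→17400, (A,nl_idx)→41720, (C,nl)→61400 …(+2); best=3120 via (C,hash)

3120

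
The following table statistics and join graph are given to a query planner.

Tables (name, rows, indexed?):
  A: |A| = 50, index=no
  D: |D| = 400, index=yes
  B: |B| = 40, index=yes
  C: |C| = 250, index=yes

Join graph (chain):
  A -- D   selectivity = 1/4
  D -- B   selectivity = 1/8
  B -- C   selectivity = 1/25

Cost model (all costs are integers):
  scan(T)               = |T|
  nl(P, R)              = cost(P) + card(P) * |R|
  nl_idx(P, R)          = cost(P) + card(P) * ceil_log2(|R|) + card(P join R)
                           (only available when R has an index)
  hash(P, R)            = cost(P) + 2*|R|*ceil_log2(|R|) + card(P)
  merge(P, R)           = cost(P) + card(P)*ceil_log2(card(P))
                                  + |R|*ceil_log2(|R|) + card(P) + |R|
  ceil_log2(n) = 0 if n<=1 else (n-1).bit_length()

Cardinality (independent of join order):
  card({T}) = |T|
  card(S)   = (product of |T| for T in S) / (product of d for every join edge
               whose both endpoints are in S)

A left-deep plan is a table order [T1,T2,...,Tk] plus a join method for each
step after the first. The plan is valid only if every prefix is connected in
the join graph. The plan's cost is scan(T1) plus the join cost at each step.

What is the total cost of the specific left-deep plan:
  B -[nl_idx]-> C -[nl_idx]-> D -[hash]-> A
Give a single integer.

44960

step 1: scan B: cost=40, card=40
step 2: join C via nl_idx
    card(P join C) = 40*250/(25) = 400
    cost = 40 + 40*8 + 400 = 760
step 3: join D via nl_idx
    card(P join D) = 400*400/(8) = 20000
    cost = 760 + 400*9 + 20000 = 24360
step 4: join A via hash
    card(P join A) = 20000*50/(4) = 250000
    cost = 24360 + 2*50*6 + 20000 = 44960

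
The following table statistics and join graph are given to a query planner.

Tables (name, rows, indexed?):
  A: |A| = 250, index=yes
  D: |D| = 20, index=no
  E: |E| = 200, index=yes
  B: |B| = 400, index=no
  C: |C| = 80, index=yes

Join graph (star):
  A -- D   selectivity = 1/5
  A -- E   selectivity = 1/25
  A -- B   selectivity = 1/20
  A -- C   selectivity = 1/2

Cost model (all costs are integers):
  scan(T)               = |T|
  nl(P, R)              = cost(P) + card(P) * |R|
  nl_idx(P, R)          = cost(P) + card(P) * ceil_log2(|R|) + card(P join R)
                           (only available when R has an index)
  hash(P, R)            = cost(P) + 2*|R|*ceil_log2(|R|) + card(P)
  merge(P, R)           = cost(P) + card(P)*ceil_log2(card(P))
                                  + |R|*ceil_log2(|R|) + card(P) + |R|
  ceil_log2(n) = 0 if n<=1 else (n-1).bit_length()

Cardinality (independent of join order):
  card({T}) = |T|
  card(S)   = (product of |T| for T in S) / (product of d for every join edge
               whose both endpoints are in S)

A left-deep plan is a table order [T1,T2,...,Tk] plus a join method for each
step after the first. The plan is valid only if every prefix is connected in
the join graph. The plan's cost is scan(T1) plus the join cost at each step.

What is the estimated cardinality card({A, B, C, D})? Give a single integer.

800000

Tables in S: A(250), B(400), C(80), D(20)
Edges inside S: A-D(d=5), A-B(d=20), A-C(d=2)
numerator = 250 * 400 * 80 * 20 = 160000000
denominator = 5 * 20 * 2 = 200
card(S) = 160000000 / 200 = 800000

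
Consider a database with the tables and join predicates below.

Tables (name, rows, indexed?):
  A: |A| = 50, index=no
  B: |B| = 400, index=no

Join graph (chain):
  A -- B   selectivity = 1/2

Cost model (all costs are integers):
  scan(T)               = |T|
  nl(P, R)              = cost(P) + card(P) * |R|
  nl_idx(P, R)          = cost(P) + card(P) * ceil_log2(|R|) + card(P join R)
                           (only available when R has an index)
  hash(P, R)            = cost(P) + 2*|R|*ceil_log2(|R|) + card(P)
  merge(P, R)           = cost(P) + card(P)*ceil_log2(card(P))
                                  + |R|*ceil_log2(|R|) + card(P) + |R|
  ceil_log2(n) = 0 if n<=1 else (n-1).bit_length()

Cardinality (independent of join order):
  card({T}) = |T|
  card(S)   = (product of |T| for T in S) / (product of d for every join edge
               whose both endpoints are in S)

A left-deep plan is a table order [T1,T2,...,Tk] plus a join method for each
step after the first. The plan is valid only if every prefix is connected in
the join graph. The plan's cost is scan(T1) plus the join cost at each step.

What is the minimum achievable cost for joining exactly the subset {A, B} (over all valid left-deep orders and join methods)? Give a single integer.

Selinger DP over subsets of {A,B}:
  {A}: scan cost=50, card=50
  {B}: scan cost=400, card=400
  {AB}: card=10000; try (A,hash)→1400, (B,merge)→4400, (A,merge)→4750, (B,hash)→7300, (B,nl)→20050, (A,nl)→20400; best=1400 via (A,hash)

1400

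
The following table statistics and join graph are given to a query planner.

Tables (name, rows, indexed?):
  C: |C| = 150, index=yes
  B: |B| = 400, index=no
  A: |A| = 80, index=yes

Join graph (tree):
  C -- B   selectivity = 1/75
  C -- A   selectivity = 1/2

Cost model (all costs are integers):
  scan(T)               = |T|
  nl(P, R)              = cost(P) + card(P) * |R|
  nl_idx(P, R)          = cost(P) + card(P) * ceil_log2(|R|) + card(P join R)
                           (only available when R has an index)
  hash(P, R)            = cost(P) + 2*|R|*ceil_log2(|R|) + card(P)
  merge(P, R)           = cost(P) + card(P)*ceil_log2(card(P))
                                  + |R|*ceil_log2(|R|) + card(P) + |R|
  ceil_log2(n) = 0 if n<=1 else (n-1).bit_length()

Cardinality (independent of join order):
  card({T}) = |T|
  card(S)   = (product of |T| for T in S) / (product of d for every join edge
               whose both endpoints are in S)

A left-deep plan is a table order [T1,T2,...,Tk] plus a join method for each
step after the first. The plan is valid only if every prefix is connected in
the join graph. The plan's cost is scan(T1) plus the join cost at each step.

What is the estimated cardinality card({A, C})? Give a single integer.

Tables in S: A(80), C(150)
Edges inside S: C-A(d=2)
numerator = 80 * 150 = 12000
denominator = 2 = 2
card(S) = 12000 / 2 = 6000

6000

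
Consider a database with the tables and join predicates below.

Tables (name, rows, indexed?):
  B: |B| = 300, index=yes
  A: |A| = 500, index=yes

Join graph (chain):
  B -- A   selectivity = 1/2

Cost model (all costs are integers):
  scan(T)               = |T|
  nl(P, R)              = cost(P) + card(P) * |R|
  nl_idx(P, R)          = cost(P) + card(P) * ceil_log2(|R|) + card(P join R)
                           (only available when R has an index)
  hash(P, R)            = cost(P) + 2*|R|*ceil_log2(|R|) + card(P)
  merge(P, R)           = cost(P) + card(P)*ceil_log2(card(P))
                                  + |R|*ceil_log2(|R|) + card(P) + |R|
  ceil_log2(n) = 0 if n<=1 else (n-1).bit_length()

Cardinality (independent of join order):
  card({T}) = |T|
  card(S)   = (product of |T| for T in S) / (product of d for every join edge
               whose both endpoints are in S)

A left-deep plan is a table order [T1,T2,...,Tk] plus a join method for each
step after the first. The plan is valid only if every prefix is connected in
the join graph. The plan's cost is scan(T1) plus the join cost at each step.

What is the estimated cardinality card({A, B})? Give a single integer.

Tables in S: A(500), B(300)
Edges inside S: B-A(d=2)
numerator = 500 * 300 = 150000
denominator = 2 = 2
card(S) = 150000 / 2 = 75000

75000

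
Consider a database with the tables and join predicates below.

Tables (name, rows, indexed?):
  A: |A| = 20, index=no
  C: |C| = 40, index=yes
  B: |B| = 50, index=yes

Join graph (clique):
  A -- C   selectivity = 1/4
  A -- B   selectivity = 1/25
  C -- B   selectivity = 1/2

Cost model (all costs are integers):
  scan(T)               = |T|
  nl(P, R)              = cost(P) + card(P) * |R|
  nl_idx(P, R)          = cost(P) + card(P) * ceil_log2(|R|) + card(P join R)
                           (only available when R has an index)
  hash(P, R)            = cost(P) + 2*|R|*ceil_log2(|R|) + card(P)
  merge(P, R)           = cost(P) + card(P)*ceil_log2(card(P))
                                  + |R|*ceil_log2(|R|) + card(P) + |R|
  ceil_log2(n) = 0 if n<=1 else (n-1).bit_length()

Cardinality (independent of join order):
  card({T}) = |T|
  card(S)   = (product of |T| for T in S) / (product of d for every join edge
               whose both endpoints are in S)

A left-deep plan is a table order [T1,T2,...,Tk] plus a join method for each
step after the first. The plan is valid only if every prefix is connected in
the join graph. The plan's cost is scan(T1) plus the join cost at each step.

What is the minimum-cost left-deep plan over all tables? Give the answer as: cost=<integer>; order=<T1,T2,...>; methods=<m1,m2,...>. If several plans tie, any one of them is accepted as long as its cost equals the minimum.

cost=620; order=A,B,C; methods=nl_idx,nl_idx

Selinger DP (subsets sized 1..n):
  {A}: scan cost=20, card=20
  {C}: scan cost=40, card=40
  {B}: scan cost=50, card=50
  {AC}: card=200; try (A,hash)→280, (C,nl_idx)→340, (C,merge)→420, (A,merge)→440, (C,hash)→520, (C,nl)→820 …(+1); best=280 via (A,hash)
  {AB}: card=40; try (B,nl_idx)→180, (A,hash)→300, (B,merge)→490, (A,merge)→520, (B,hash)→640, (B,nl)→1020 …(+1); best=180 via (B,nl_idx)
  {BC}: card=1000; try (C,hash)→580, (B,merge)→670, (C,merge)→680, (B,hash)→680, (B,nl_idx)→1280, (C,nl_idx)→1350 …(+2); best=580 via (C,hash)
  {ABC}: card=200; try (C,nl_idx)→620, (C,hash)→700, (C,merge)→740, (B,hash)→1080, (B,nl_idx)→1680, (C,nl)→1780 …(+5); best=620 via (C,nl_idx)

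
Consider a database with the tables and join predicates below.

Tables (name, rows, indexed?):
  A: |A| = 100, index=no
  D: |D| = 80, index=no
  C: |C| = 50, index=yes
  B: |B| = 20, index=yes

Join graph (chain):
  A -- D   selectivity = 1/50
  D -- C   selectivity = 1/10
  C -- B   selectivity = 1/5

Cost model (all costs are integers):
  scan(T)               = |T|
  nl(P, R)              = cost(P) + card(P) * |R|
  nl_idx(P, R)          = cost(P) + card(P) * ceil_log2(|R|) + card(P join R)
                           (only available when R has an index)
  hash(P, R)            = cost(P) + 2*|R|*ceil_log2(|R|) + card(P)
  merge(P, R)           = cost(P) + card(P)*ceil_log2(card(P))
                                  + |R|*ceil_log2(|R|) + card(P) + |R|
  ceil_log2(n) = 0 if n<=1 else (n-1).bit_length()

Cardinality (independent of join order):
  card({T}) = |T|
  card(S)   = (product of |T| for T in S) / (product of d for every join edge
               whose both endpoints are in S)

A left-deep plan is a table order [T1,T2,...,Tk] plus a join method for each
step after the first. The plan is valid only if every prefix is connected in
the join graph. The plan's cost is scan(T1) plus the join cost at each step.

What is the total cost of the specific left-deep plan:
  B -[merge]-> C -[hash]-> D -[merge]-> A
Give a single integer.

step 1: scan B: cost=20, card=20
step 2: join C via merge
    card(P join C) = 20*50/(5) = 200
    cost = 20 + 20*5 + 50*6 + 20 + 50 = 490
step 3: join D via hash
    card(P join D) = 200*80/(10) = 1600
    cost = 490 + 2*80*7 + 200 = 1810
step 4: join A via merge
    card(P join A) = 1600*100/(50) = 3200
    cost = 1810 + 1600*11 + 100*7 + 1600 + 100 = 21810

21810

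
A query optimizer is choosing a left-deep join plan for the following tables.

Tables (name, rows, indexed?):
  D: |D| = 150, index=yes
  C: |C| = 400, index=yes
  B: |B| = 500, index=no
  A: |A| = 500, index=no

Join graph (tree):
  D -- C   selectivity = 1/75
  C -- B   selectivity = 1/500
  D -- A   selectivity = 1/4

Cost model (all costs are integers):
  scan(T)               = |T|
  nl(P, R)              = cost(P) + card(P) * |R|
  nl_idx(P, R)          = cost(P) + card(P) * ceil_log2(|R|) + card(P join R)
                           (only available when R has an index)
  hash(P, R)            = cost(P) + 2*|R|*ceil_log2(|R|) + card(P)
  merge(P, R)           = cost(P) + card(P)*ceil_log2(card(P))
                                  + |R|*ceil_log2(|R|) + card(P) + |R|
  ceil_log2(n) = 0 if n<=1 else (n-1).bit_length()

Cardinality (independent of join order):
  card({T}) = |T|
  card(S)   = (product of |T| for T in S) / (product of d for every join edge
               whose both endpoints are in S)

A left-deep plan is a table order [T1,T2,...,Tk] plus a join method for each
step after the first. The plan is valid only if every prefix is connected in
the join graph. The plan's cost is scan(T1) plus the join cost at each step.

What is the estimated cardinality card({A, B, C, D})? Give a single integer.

Tables in S: A(500), B(500), C(400), D(150)
Edges inside S: D-C(d=75), C-B(d=500), D-A(d=4)
numerator = 500 * 500 * 400 * 150 = 15000000000
denominator = 75 * 500 * 4 = 150000
card(S) = 15000000000 / 150000 = 100000

100000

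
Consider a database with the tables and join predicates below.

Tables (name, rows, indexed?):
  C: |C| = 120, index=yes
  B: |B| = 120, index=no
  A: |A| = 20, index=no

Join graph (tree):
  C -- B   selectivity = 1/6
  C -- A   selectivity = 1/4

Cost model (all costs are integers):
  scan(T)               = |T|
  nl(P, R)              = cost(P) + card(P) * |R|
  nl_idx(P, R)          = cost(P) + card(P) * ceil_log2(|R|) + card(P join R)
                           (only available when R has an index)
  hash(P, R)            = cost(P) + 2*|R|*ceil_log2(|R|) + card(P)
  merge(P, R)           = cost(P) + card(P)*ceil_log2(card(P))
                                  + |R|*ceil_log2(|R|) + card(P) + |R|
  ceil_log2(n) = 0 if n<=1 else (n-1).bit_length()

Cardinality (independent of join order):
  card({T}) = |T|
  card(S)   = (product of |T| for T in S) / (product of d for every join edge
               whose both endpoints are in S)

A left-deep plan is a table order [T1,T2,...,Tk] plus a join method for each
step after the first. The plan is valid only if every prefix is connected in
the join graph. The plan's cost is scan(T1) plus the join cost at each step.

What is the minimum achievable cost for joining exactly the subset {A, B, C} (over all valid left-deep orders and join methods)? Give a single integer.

Selinger DP over subsets of {A,B,C}:
  {C}: scan cost=120, card=120
  {B}: scan cost=120, card=120
  {A}: scan cost=20, card=20
  {BC}: card=2400; try (C,hash)→1920, (B,hash)→1920, (C,merge)→2040, (B,merge)→2040, (C,nl_idx)→3360, (C,nl)→14520 …(+1); best=1920 via (C,hash)
  {AC}: card=600; try (A,hash)→440, (C,nl_idx)→760, (C,merge)→1100, (A,merge)→1200, (C,hash)→1720, (C,nl)→2420 …(+1); best=440 via (A,hash)
  {ABC}: card=12000; try (B,hash)→2720, (A,hash)→4520, (B,merge)→8000, (A,merge)→33240, (A,nl)→49920, (B,nl)→72440; best=2720 via (B,hash)

2720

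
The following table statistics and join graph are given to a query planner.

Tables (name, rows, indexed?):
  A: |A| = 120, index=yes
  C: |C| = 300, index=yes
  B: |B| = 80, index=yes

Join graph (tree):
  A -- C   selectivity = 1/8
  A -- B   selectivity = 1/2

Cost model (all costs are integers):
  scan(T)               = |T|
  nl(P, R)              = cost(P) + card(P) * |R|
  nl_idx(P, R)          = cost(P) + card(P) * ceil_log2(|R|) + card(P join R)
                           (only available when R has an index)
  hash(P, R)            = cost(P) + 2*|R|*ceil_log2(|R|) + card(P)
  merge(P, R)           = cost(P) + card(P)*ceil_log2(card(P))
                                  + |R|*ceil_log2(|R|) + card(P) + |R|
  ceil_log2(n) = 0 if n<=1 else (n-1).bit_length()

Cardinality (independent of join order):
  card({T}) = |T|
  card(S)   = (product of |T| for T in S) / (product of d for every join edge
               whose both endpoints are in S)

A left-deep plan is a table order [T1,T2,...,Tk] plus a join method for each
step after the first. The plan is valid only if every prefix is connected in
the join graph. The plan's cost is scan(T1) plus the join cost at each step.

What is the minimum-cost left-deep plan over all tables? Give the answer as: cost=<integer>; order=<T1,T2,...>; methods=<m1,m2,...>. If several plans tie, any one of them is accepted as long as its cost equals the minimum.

Selinger DP (subsets sized 1..n):
  {A}: scan cost=120, card=120
  {C}: scan cost=300, card=300
  {B}: scan cost=80, card=80
  {AC}: card=4500; try (A,hash)→2280, (C,merge)→4080, (A,merge)→4260, (C,hash)→5640, (C,nl_idx)→5700, (A,nl_idx)→6900 …(+2); best=2280 via (A,hash)
  {AB}: card=4800; try (B,hash)→1360, (A,merge)→1680, (B,merge)→1720, (A,hash)→1840, (A,nl_idx)→5440, (B,nl_idx)→5760 …(+2); best=1360 via (B,hash)
  {ABC}: card=180000; try (B,hash)→7900, (C,hash)→11560, (B,merge)→65920, (C,merge)→71560, (B,nl_idx)→213780, (C,nl_idx)→224560 …(+2); best=7900 via (B,hash)

cost=7900; order=C,A,B; methods=hash,hash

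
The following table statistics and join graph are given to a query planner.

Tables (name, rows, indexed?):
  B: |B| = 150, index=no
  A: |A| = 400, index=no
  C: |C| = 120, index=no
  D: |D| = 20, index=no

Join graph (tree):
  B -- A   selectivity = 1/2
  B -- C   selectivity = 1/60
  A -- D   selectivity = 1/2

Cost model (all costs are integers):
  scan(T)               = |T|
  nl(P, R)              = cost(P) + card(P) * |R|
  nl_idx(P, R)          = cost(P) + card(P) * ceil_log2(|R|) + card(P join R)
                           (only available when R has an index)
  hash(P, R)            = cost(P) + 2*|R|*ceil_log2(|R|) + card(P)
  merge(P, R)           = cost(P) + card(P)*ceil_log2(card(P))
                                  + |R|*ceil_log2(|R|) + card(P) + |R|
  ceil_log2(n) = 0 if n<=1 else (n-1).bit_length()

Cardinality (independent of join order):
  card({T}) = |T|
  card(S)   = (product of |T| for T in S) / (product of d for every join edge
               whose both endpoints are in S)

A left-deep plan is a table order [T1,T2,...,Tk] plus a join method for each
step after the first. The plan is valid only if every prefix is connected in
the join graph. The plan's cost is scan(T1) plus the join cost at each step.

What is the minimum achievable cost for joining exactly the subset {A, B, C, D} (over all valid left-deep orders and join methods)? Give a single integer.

69180

Selinger DP over subsets of {A,B,C,D}:
  {B}: scan cost=150, card=150
  {A}: scan cost=400, card=400
  {C}: scan cost=120, card=120
  {D}: scan cost=20, card=20
  {AB}: card=30000; try (B,hash)→3200, (A,merge)→5500, (B,merge)→5750, (A,hash)→7500, (A,nl)→60150, (B,nl)→60400; best=3200 via (B,hash)
  {BC}: card=300; try (C,hash)→1980, (B,merge)→2430, (C,merge)→2460, (B,hash)→2640, (B,nl)→18120, (C,nl)→18150; best=1980 via (C,hash)
  {AD}: card=4000; try (D,hash)→1000, (A,merge)→4140, (D,merge)→4520, (A,hash)→7240, (A,nl)→8020, (D,nl)→8400; best=1000 via (D,hash)
  {ABC}: card=60000; try (A,merge)→8980, (A,hash)→9480, (C,hash)→34880, (A,nl)→121980, (C,merge)→484160, (C,nl)→3603200; best=8980 via (A,merge)
  {ABD}: card=300000; try (B,hash)→7400, (D,hash)→33400, (B,merge)→54350, (D,merge)→483320, (B,nl)→601000, (D,nl)→603200; best=7400 via (B,hash)
  {ABCD}: card=600000; try (D,hash)→69180, (C,hash)→309080, (D,merge)→1029100, (D,nl)→1208980, (C,merge)→6008360, (C,nl)→36007400; best=69180 via (D,hash)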